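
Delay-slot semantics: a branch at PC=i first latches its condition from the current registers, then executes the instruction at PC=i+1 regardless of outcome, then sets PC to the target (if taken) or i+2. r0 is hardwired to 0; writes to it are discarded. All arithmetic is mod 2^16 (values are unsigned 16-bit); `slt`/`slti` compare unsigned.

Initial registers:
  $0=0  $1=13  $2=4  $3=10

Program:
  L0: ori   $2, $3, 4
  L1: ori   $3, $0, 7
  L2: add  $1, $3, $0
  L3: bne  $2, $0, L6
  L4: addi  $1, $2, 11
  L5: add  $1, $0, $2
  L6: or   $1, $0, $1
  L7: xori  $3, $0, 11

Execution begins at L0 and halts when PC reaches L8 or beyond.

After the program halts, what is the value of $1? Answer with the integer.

25

[0] ori   $2, $3, 4  →  {$0:0, $1:13, $2:14, $3:10}
[1] ori   $3, $0, 7  →  {$0:0, $1:13, $2:14, $3:7}
[2] add  $1, $3, $0  →  {$0:0, $1:7, $2:14, $3:7}
[3] bne  $2, $0, L6  →  {$0:0, $1:7, $2:14, $3:7}  ⟨branch taken⟩
[4] addi  $1, $2, 11  →  {$0:0, $1:25, $2:14, $3:7}
[6] or   $1, $0, $1  →  {$0:0, $1:25, $2:14, $3:7}
[7] xori  $3, $0, 11  →  {$0:0, $1:25, $2:14, $3:11}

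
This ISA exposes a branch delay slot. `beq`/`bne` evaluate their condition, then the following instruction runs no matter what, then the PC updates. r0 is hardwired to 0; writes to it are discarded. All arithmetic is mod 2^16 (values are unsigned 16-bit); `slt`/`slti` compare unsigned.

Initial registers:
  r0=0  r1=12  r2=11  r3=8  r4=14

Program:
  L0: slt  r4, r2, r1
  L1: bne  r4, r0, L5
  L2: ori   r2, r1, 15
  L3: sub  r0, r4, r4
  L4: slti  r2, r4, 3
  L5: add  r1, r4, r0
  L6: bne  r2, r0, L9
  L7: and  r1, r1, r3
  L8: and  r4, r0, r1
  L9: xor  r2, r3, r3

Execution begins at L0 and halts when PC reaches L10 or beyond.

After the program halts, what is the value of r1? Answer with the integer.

PC=0  slt  r4, r2, r1        | r0=0 r1=12 r2=11 r3=8 r4=1
PC=1  bne  r4, r0, L5        | r0=0 r1=12 r2=11 r3=8 r4=1  [TAKEN]
PC=2  ori   r2, r1, 15       | r0=0 r1=12 r2=15 r3=8 r4=1
PC=5  add  r1, r4, r0        | r0=0 r1=1 r2=15 r3=8 r4=1
PC=6  bne  r2, r0, L9        | r0=0 r1=1 r2=15 r3=8 r4=1  [TAKEN]
PC=7  and  r1, r1, r3        | r0=0 r1=0 r2=15 r3=8 r4=1
PC=9  xor  r2, r3, r3        | r0=0 r1=0 r2=0 r3=8 r4=1

0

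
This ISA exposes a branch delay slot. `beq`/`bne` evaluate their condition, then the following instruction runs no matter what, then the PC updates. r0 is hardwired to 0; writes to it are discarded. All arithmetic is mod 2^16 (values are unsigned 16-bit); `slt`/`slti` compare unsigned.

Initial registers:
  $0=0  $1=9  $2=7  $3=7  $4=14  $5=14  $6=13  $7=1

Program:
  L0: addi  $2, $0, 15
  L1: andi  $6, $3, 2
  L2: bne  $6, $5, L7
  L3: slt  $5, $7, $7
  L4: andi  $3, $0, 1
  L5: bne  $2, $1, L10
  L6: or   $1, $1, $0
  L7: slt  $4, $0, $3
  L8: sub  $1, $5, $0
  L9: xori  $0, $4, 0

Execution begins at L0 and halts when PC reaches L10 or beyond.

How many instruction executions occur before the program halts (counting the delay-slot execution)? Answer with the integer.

PC=0  addi  $2, $0, 15       | $0=0 $1=9 $2=15 $3=7 $4=14 $5=14 $6=13 $7=1
PC=1  andi  $6, $3, 2        | $0=0 $1=9 $2=15 $3=7 $4=14 $5=14 $6=2 $7=1
PC=2  bne  $6, $5, L7        | $0=0 $1=9 $2=15 $3=7 $4=14 $5=14 $6=2 $7=1  [TAKEN]
PC=3  slt  $5, $7, $7        | $0=0 $1=9 $2=15 $3=7 $4=14 $5=0 $6=2 $7=1
PC=7  slt  $4, $0, $3        | $0=0 $1=9 $2=15 $3=7 $4=1 $5=0 $6=2 $7=1
PC=8  sub  $1, $5, $0        | $0=0 $1=0 $2=15 $3=7 $4=1 $5=0 $6=2 $7=1
PC=9  xori  $0, $4, 0        | $0=0 $1=0 $2=15 $3=7 $4=1 $5=0 $6=2 $7=1

7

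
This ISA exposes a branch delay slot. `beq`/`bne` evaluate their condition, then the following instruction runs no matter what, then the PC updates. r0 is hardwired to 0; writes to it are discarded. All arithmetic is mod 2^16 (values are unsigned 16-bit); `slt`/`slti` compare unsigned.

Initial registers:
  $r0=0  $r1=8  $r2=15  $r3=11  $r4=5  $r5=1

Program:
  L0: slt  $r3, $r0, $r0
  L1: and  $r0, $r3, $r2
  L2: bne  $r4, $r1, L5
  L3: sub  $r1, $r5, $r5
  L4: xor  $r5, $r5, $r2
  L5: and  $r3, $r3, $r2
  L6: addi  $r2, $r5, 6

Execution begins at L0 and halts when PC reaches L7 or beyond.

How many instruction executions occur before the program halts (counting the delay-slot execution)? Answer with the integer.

  step pc=0: slt  $r3, $r0, $r0  regs=(0,8,15,0,5,1)
  step pc=1: and  $r0, $r3, $r2  regs=(0,8,15,0,5,1)
  step pc=2: bne  $r4, $r1, L5  cond=T  regs=(0,8,15,0,5,1)
  step pc=3: sub  $r1, $r5, $r5  regs=(0,0,15,0,5,1)
  step pc=5: and  $r3, $r3, $r2  regs=(0,0,15,0,5,1)
  step pc=6: addi  $r2, $r5, 6  regs=(0,0,7,0,5,1)

6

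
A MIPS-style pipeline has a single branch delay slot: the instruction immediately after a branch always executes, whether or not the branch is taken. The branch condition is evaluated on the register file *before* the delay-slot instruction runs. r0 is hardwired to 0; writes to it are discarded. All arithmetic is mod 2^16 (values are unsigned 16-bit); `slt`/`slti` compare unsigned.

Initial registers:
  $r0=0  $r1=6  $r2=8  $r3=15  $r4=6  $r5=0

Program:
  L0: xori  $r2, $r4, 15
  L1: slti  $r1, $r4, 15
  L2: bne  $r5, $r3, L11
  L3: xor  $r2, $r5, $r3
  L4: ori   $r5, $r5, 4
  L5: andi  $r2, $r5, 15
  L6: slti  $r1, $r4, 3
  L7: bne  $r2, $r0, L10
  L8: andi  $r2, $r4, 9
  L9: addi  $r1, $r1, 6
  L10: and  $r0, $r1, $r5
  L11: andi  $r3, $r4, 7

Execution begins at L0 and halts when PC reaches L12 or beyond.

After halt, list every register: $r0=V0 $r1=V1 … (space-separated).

$r0=0 $r1=1 $r2=15 $r3=6 $r4=6 $r5=0

#0 xori  $r2, $r4, 15 ; 0/6/9/15/6/0
#1 slti  $r1, $r4, 15 ; 0/1/9/15/6/0
#2 bne  $r5, $r3, L11 ; 0/1/9/15/6/0 ; →target
#3 xor  $r2, $r5, $r3 ; 0/1/15/15/6/0
#11 andi  $r3, $r4, 7 ; 0/1/15/6/6/0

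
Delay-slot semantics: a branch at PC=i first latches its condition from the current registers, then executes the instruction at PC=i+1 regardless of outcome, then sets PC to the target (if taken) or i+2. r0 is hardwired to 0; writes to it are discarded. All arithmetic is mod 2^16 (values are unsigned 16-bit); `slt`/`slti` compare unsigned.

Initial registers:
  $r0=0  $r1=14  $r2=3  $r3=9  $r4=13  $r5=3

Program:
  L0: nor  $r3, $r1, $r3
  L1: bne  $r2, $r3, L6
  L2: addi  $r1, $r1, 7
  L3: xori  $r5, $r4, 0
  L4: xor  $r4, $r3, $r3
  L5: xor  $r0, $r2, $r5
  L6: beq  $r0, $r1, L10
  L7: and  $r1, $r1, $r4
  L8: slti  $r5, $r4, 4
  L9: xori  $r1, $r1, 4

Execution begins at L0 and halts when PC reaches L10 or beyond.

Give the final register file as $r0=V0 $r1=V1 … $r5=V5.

$r0=0 $r1=1 $r2=3 $r3=65520 $r4=13 $r5=0

[0] nor  $r3, $r1, $r3  →  {$r0:0, $r1:14, $r2:3, $r3:65520, $r4:13, $r5:3}
[1] bne  $r2, $r3, L6  →  {$r0:0, $r1:14, $r2:3, $r3:65520, $r4:13, $r5:3}  ⟨branch taken⟩
[2] addi  $r1, $r1, 7  →  {$r0:0, $r1:21, $r2:3, $r3:65520, $r4:13, $r5:3}
[6] beq  $r0, $r1, L10  →  {$r0:0, $r1:21, $r2:3, $r3:65520, $r4:13, $r5:3}  ⟨branch fallthrough⟩
[7] and  $r1, $r1, $r4  →  {$r0:0, $r1:5, $r2:3, $r3:65520, $r4:13, $r5:3}
[8] slti  $r5, $r4, 4  →  {$r0:0, $r1:5, $r2:3, $r3:65520, $r4:13, $r5:0}
[9] xori  $r1, $r1, 4  →  {$r0:0, $r1:1, $r2:3, $r3:65520, $r4:13, $r5:0}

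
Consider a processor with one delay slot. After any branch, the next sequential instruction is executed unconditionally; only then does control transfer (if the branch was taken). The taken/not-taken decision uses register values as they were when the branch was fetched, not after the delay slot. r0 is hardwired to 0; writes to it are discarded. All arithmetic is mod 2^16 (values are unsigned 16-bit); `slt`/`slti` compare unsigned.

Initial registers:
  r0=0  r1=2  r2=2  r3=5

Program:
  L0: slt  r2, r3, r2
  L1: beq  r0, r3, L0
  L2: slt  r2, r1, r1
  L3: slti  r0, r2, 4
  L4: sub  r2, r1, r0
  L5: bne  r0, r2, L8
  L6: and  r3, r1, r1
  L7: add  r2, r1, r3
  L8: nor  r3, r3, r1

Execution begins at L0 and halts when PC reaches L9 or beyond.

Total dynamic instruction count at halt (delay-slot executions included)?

8

#0 slt  r2, r3, r2 ; 0/2/0/5
#1 beq  r0, r3, L0 ; 0/2/0/5 ; →fallthru
#2 slt  r2, r1, r1 ; 0/2/0/5
#3 slti  r0, r2, 4 ; 0/2/0/5
#4 sub  r2, r1, r0 ; 0/2/2/5
#5 bne  r0, r2, L8 ; 0/2/2/5 ; →target
#6 and  r3, r1, r1 ; 0/2/2/2
#8 nor  r3, r3, r1 ; 0/2/2/65533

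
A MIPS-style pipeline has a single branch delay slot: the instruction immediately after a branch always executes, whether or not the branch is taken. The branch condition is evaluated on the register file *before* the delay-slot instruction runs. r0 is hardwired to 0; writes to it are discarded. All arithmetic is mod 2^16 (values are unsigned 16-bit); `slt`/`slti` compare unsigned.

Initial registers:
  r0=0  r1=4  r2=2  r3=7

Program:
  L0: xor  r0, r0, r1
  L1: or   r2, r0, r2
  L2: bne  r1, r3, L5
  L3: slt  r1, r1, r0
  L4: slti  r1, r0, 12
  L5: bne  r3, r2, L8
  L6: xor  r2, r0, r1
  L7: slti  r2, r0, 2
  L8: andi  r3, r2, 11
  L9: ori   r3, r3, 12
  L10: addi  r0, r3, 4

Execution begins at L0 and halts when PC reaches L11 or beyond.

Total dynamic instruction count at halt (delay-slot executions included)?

9

PC=0  xor  r0, r0, r1        | r0=0 r1=4 r2=2 r3=7
PC=1  or   r2, r0, r2        | r0=0 r1=4 r2=2 r3=7
PC=2  bne  r1, r3, L5        | r0=0 r1=4 r2=2 r3=7  [TAKEN]
PC=3  slt  r1, r1, r0        | r0=0 r1=0 r2=2 r3=7
PC=5  bne  r3, r2, L8        | r0=0 r1=0 r2=2 r3=7  [TAKEN]
PC=6  xor  r2, r0, r1        | r0=0 r1=0 r2=0 r3=7
PC=8  andi  r3, r2, 11       | r0=0 r1=0 r2=0 r3=0
PC=9  ori   r3, r3, 12       | r0=0 r1=0 r2=0 r3=12
PC=10 addi  r0, r3, 4        | r0=0 r1=0 r2=0 r3=12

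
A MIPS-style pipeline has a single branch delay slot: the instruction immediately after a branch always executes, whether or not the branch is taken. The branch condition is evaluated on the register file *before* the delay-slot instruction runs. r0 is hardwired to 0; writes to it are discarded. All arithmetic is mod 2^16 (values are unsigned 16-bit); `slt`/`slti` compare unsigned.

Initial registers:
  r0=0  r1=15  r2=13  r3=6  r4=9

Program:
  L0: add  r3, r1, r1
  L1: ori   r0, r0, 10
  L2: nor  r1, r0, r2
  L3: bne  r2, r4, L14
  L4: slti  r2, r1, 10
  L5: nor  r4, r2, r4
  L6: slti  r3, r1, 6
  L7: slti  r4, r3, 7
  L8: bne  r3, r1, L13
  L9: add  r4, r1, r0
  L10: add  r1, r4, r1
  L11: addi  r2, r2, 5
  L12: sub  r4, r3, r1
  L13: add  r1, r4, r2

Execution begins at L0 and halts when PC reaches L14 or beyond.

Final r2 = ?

  step pc=0: add  r3, r1, r1  regs=(0,15,13,30,9)
  step pc=1: ori   r0, r0, 10  regs=(0,15,13,30,9)
  step pc=2: nor  r1, r0, r2  regs=(0,65522,13,30,9)
  step pc=3: bne  r2, r4, L14  cond=T  regs=(0,65522,13,30,9)
  step pc=4: slti  r2, r1, 10  regs=(0,65522,0,30,9)

0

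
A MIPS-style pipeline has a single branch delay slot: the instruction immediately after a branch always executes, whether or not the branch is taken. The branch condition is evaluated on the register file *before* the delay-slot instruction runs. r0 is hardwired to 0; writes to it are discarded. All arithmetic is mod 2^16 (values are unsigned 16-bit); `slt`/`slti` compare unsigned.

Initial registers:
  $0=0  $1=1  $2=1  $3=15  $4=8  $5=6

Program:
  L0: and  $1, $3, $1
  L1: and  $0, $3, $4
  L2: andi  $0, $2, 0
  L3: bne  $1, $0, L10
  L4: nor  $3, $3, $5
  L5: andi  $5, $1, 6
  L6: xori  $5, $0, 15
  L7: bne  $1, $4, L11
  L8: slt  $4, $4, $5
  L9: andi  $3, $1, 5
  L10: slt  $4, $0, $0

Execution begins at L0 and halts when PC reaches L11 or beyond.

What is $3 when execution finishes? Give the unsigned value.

65520

#0 and  $1, $3, $1 ; 0/1/1/15/8/6
#1 and  $0, $3, $4 ; 0/1/1/15/8/6
#2 andi  $0, $2, 0 ; 0/1/1/15/8/6
#3 bne  $1, $0, L10 ; 0/1/1/15/8/6 ; →target
#4 nor  $3, $3, $5 ; 0/1/1/65520/8/6
#10 slt  $4, $0, $0 ; 0/1/1/65520/0/6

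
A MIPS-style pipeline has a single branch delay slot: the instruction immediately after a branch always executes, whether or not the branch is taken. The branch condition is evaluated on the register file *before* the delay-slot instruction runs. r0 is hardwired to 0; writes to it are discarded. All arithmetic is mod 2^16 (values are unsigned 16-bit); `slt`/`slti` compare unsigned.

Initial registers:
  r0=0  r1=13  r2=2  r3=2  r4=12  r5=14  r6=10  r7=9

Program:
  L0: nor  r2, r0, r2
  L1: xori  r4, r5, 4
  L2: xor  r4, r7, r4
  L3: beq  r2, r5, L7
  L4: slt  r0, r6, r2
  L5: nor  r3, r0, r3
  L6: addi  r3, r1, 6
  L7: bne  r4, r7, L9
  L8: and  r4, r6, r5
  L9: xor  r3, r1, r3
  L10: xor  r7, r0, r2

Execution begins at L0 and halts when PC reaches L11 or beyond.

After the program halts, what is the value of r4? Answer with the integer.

10

#0 nor  r2, r0, r2 ; 0/13/65533/2/12/14/10/9
#1 xori  r4, r5, 4 ; 0/13/65533/2/10/14/10/9
#2 xor  r4, r7, r4 ; 0/13/65533/2/3/14/10/9
#3 beq  r2, r5, L7 ; 0/13/65533/2/3/14/10/9 ; →fallthru
#4 slt  r0, r6, r2 ; 0/13/65533/2/3/14/10/9
#5 nor  r3, r0, r3 ; 0/13/65533/65533/3/14/10/9
#6 addi  r3, r1, 6 ; 0/13/65533/19/3/14/10/9
#7 bne  r4, r7, L9 ; 0/13/65533/19/3/14/10/9 ; →target
#8 and  r4, r6, r5 ; 0/13/65533/19/10/14/10/9
#9 xor  r3, r1, r3 ; 0/13/65533/30/10/14/10/9
#10 xor  r7, r0, r2 ; 0/13/65533/30/10/14/10/65533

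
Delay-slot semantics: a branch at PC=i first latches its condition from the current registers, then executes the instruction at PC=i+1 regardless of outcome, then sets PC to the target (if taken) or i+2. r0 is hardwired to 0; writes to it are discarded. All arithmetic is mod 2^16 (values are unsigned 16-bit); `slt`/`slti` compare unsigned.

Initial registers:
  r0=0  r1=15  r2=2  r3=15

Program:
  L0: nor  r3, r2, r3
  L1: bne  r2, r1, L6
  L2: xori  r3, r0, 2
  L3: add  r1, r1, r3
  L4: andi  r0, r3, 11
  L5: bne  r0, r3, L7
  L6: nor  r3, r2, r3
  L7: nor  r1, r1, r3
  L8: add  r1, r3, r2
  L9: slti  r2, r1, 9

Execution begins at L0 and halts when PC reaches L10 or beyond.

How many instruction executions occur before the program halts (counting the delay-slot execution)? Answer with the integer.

7

#0 nor  r3, r2, r3 ; 0/15/2/65520
#1 bne  r2, r1, L6 ; 0/15/2/65520 ; →target
#2 xori  r3, r0, 2 ; 0/15/2/2
#6 nor  r3, r2, r3 ; 0/15/2/65533
#7 nor  r1, r1, r3 ; 0/0/2/65533
#8 add  r1, r3, r2 ; 0/65535/2/65533
#9 slti  r2, r1, 9 ; 0/65535/0/65533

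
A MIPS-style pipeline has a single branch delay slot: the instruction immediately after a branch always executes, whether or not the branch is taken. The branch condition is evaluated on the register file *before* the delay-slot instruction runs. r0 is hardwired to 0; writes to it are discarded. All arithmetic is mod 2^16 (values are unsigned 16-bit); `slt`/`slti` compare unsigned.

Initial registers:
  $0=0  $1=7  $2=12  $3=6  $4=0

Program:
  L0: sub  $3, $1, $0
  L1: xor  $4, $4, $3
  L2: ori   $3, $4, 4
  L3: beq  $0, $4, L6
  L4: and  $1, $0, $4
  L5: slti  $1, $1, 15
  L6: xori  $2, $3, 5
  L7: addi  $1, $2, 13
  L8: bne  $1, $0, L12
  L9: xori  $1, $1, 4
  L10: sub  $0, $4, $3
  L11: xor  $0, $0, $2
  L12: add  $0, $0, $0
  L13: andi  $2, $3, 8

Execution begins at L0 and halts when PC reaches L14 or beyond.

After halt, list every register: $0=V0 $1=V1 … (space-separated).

$0=0 $1=11 $2=0 $3=7 $4=7

  step pc=0: sub  $3, $1, $0  regs=(0,7,12,7,0)
  step pc=1: xor  $4, $4, $3  regs=(0,7,12,7,7)
  step pc=2: ori   $3, $4, 4  regs=(0,7,12,7,7)
  step pc=3: beq  $0, $4, L6  cond=F  regs=(0,7,12,7,7)
  step pc=4: and  $1, $0, $4  regs=(0,0,12,7,7)
  step pc=5: slti  $1, $1, 15  regs=(0,1,12,7,7)
  step pc=6: xori  $2, $3, 5  regs=(0,1,2,7,7)
  step pc=7: addi  $1, $2, 13  regs=(0,15,2,7,7)
  step pc=8: bne  $1, $0, L12  cond=T  regs=(0,15,2,7,7)
  step pc=9: xori  $1, $1, 4  regs=(0,11,2,7,7)
  step pc=12: add  $0, $0, $0  regs=(0,11,2,7,7)
  step pc=13: andi  $2, $3, 8  regs=(0,11,0,7,7)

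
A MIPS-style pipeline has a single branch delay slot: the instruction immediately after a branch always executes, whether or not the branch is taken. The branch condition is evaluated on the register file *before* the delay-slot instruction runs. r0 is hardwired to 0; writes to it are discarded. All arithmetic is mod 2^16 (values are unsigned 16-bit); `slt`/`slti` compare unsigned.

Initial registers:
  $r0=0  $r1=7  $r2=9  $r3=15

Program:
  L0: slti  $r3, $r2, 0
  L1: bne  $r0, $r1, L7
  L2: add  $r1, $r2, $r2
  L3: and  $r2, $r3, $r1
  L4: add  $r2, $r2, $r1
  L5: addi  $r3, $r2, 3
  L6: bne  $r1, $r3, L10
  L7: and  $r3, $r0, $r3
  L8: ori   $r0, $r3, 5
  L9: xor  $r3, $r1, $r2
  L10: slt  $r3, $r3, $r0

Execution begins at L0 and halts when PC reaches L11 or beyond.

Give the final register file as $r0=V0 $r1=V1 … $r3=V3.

[0] slti  $r3, $r2, 0  →  {$r0:0, $r1:7, $r2:9, $r3:0}
[1] bne  $r0, $r1, L7  →  {$r0:0, $r1:7, $r2:9, $r3:0}  ⟨branch taken⟩
[2] add  $r1, $r2, $r2  →  {$r0:0, $r1:18, $r2:9, $r3:0}
[7] and  $r3, $r0, $r3  →  {$r0:0, $r1:18, $r2:9, $r3:0}
[8] ori   $r0, $r3, 5  →  {$r0:0, $r1:18, $r2:9, $r3:0}
[9] xor  $r3, $r1, $r2  →  {$r0:0, $r1:18, $r2:9, $r3:27}
[10] slt  $r3, $r3, $r0  →  {$r0:0, $r1:18, $r2:9, $r3:0}

$r0=0 $r1=18 $r2=9 $r3=0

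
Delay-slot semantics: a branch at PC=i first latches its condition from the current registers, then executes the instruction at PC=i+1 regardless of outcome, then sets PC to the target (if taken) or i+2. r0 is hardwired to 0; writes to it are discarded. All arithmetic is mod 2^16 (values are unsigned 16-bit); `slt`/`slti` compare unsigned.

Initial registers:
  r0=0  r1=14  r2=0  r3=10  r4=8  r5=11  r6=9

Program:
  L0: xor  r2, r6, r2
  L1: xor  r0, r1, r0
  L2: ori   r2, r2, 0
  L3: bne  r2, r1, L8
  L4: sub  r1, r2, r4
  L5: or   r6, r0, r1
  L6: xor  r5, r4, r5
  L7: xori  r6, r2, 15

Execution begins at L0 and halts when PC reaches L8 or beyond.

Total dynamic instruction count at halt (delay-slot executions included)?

PC=0  xor  r2, r6, r2        | r0=0 r1=14 r2=9 r3=10 r4=8 r5=11 r6=9
PC=1  xor  r0, r1, r0        | r0=0 r1=14 r2=9 r3=10 r4=8 r5=11 r6=9
PC=2  ori   r2, r2, 0        | r0=0 r1=14 r2=9 r3=10 r4=8 r5=11 r6=9
PC=3  bne  r2, r1, L8        | r0=0 r1=14 r2=9 r3=10 r4=8 r5=11 r6=9  [TAKEN]
PC=4  sub  r1, r2, r4        | r0=0 r1=1 r2=9 r3=10 r4=8 r5=11 r6=9

5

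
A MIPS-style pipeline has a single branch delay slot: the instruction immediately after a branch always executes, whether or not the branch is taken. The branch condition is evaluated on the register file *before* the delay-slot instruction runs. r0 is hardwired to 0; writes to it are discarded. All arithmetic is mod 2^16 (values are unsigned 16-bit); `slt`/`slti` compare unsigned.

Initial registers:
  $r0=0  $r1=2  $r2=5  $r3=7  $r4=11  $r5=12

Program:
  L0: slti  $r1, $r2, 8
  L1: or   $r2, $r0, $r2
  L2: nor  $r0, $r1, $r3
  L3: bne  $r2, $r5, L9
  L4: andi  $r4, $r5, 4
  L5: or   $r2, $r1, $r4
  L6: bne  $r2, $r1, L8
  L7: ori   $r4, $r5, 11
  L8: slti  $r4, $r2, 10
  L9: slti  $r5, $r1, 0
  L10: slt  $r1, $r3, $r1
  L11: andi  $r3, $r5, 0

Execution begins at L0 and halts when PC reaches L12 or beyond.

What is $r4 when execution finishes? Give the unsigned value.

[0] slti  $r1, $r2, 8  →  {$r0:0, $r1:1, $r2:5, $r3:7, $r4:11, $r5:12}
[1] or   $r2, $r0, $r2  →  {$r0:0, $r1:1, $r2:5, $r3:7, $r4:11, $r5:12}
[2] nor  $r0, $r1, $r3  →  {$r0:0, $r1:1, $r2:5, $r3:7, $r4:11, $r5:12}
[3] bne  $r2, $r5, L9  →  {$r0:0, $r1:1, $r2:5, $r3:7, $r4:11, $r5:12}  ⟨branch taken⟩
[4] andi  $r4, $r5, 4  →  {$r0:0, $r1:1, $r2:5, $r3:7, $r4:4, $r5:12}
[9] slti  $r5, $r1, 0  →  {$r0:0, $r1:1, $r2:5, $r3:7, $r4:4, $r5:0}
[10] slt  $r1, $r3, $r1  →  {$r0:0, $r1:0, $r2:5, $r3:7, $r4:4, $r5:0}
[11] andi  $r3, $r5, 0  →  {$r0:0, $r1:0, $r2:5, $r3:0, $r4:4, $r5:0}

4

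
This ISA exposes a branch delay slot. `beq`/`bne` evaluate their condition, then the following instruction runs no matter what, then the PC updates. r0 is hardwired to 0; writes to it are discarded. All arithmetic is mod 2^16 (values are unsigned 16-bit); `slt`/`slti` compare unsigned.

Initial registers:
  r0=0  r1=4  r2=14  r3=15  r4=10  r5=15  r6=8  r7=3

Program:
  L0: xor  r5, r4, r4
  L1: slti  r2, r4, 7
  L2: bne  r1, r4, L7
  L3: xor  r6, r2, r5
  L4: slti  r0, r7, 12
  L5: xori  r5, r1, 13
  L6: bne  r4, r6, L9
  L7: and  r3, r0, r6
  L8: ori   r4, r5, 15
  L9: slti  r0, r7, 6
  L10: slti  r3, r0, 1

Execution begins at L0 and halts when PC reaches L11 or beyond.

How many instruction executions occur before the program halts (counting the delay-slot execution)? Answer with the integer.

8

[0] xor  r5, r4, r4  →  {r0:0, r1:4, r2:14, r3:15, r4:10, r5:0, r6:8, r7:3}
[1] slti  r2, r4, 7  →  {r0:0, r1:4, r2:0, r3:15, r4:10, r5:0, r6:8, r7:3}
[2] bne  r1, r4, L7  →  {r0:0, r1:4, r2:0, r3:15, r4:10, r5:0, r6:8, r7:3}  ⟨branch taken⟩
[3] xor  r6, r2, r5  →  {r0:0, r1:4, r2:0, r3:15, r4:10, r5:0, r6:0, r7:3}
[7] and  r3, r0, r6  →  {r0:0, r1:4, r2:0, r3:0, r4:10, r5:0, r6:0, r7:3}
[8] ori   r4, r5, 15  →  {r0:0, r1:4, r2:0, r3:0, r4:15, r5:0, r6:0, r7:3}
[9] slti  r0, r7, 6  →  {r0:0, r1:4, r2:0, r3:0, r4:15, r5:0, r6:0, r7:3}
[10] slti  r3, r0, 1  →  {r0:0, r1:4, r2:0, r3:1, r4:15, r5:0, r6:0, r7:3}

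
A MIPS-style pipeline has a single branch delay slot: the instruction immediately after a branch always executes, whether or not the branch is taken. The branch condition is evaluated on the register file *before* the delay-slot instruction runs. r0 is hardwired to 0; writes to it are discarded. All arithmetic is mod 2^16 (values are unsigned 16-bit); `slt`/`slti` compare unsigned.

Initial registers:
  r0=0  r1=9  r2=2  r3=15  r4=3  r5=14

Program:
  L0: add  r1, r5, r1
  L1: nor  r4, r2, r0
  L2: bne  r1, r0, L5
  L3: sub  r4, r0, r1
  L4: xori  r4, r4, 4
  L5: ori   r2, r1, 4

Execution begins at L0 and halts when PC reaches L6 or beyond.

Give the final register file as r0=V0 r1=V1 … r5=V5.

r0=0 r1=23 r2=23 r3=15 r4=65513 r5=14

#0 add  r1, r5, r1 ; 0/23/2/15/3/14
#1 nor  r4, r2, r0 ; 0/23/2/15/65533/14
#2 bne  r1, r0, L5 ; 0/23/2/15/65533/14 ; →target
#3 sub  r4, r0, r1 ; 0/23/2/15/65513/14
#5 ori   r2, r1, 4 ; 0/23/23/15/65513/14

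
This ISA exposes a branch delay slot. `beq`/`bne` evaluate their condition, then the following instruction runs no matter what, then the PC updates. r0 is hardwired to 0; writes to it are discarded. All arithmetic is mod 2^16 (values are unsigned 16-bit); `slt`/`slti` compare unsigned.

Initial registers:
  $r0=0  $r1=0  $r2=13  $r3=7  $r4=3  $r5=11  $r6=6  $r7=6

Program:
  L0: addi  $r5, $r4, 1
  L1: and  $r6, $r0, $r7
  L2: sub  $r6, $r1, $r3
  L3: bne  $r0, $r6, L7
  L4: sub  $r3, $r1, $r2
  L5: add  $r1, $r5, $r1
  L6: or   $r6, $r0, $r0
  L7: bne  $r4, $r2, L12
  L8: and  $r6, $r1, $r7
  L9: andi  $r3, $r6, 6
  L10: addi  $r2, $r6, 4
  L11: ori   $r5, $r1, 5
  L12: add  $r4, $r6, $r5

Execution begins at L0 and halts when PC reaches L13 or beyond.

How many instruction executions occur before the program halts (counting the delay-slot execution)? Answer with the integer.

8

  step pc=0: addi  $r5, $r4, 1  regs=(0,0,13,7,3,4,6,6)
  step pc=1: and  $r6, $r0, $r7  regs=(0,0,13,7,3,4,0,6)
  step pc=2: sub  $r6, $r1, $r3  regs=(0,0,13,7,3,4,65529,6)
  step pc=3: bne  $r0, $r6, L7  cond=T  regs=(0,0,13,7,3,4,65529,6)
  step pc=4: sub  $r3, $r1, $r2  regs=(0,0,13,65523,3,4,65529,6)
  step pc=7: bne  $r4, $r2, L12  cond=T  regs=(0,0,13,65523,3,4,65529,6)
  step pc=8: and  $r6, $r1, $r7  regs=(0,0,13,65523,3,4,0,6)
  step pc=12: add  $r4, $r6, $r5  regs=(0,0,13,65523,4,4,0,6)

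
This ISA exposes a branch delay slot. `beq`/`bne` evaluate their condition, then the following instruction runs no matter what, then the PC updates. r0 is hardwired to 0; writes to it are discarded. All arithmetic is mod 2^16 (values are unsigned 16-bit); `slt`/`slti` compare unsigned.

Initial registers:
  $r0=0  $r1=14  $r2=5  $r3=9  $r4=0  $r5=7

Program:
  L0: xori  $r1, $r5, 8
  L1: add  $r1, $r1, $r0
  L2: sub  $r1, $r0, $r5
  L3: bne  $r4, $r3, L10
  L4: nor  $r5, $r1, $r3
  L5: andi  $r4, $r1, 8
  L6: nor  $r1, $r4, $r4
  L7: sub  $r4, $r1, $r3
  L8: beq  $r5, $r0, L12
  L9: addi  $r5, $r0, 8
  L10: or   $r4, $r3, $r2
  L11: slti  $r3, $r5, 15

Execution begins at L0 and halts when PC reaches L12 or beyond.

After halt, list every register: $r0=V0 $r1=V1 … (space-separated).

$r0=0 $r1=65529 $r2=5 $r3=1 $r4=13 $r5=6

PC=0  xori  $r1, $r5, 8      | $r0=0 $r1=15 $r2=5 $r3=9 $r4=0 $r5=7
PC=1  add  $r1, $r1, $r0     | $r0=0 $r1=15 $r2=5 $r3=9 $r4=0 $r5=7
PC=2  sub  $r1, $r0, $r5     | $r0=0 $r1=65529 $r2=5 $r3=9 $r4=0 $r5=7
PC=3  bne  $r4, $r3, L10     | $r0=0 $r1=65529 $r2=5 $r3=9 $r4=0 $r5=7  [TAKEN]
PC=4  nor  $r5, $r1, $r3     | $r0=0 $r1=65529 $r2=5 $r3=9 $r4=0 $r5=6
PC=10 or   $r4, $r3, $r2     | $r0=0 $r1=65529 $r2=5 $r3=9 $r4=13 $r5=6
PC=11 slti  $r3, $r5, 15     | $r0=0 $r1=65529 $r2=5 $r3=1 $r4=13 $r5=6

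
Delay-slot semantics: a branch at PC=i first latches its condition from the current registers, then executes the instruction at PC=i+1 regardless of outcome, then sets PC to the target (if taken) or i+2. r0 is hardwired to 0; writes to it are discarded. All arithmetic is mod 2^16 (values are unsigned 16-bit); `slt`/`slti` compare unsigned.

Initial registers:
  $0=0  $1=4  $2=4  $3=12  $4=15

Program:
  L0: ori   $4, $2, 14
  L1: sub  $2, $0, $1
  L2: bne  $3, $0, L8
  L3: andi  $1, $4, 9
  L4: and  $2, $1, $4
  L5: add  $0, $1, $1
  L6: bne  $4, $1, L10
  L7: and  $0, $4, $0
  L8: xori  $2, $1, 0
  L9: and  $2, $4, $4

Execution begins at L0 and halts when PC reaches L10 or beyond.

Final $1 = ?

8

#0 ori   $4, $2, 14 ; 0/4/4/12/14
#1 sub  $2, $0, $1 ; 0/4/65532/12/14
#2 bne  $3, $0, L8 ; 0/4/65532/12/14 ; →target
#3 andi  $1, $4, 9 ; 0/8/65532/12/14
#8 xori  $2, $1, 0 ; 0/8/8/12/14
#9 and  $2, $4, $4 ; 0/8/14/12/14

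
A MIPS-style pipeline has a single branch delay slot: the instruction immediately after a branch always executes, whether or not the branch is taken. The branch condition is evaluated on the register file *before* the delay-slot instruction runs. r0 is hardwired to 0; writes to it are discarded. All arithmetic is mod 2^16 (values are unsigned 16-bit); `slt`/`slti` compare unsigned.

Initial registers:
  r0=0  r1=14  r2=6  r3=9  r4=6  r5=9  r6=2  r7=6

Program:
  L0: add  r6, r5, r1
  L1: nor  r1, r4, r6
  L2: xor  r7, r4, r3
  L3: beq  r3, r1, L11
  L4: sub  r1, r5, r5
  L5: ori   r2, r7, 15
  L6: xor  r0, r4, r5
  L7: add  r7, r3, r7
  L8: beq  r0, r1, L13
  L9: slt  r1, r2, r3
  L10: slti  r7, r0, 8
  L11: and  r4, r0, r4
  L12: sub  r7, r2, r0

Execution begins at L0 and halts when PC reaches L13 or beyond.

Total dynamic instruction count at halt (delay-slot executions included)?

#0 add  r6, r5, r1 ; 0/14/6/9/6/9/23/6
#1 nor  r1, r4, r6 ; 0/65512/6/9/6/9/23/6
#2 xor  r7, r4, r3 ; 0/65512/6/9/6/9/23/15
#3 beq  r3, r1, L11 ; 0/65512/6/9/6/9/23/15 ; →fallthru
#4 sub  r1, r5, r5 ; 0/0/6/9/6/9/23/15
#5 ori   r2, r7, 15 ; 0/0/15/9/6/9/23/15
#6 xor  r0, r4, r5 ; 0/0/15/9/6/9/23/15
#7 add  r7, r3, r7 ; 0/0/15/9/6/9/23/24
#8 beq  r0, r1, L13 ; 0/0/15/9/6/9/23/24 ; →target
#9 slt  r1, r2, r3 ; 0/0/15/9/6/9/23/24

10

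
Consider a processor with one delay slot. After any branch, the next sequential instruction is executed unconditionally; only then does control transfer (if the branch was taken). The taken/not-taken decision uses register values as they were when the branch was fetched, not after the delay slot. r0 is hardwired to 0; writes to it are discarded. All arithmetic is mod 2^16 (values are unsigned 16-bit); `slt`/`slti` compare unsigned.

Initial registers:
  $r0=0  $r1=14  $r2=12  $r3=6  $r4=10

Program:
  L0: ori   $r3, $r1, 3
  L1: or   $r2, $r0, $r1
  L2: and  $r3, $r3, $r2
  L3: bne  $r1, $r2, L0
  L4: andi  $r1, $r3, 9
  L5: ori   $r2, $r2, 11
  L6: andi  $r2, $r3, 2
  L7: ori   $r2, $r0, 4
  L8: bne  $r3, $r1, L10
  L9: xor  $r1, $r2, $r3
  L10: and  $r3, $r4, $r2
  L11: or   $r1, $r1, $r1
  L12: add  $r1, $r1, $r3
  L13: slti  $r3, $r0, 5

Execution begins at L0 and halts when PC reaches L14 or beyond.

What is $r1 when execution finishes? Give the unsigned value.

PC=0  ori   $r3, $r1, 3      | $r0=0 $r1=14 $r2=12 $r3=15 $r4=10
PC=1  or   $r2, $r0, $r1     | $r0=0 $r1=14 $r2=14 $r3=15 $r4=10
PC=2  and  $r3, $r3, $r2     | $r0=0 $r1=14 $r2=14 $r3=14 $r4=10
PC=3  bne  $r1, $r2, L0      | $r0=0 $r1=14 $r2=14 $r3=14 $r4=10  [not taken]
PC=4  andi  $r1, $r3, 9      | $r0=0 $r1=8 $r2=14 $r3=14 $r4=10
PC=5  ori   $r2, $r2, 11     | $r0=0 $r1=8 $r2=15 $r3=14 $r4=10
PC=6  andi  $r2, $r3, 2      | $r0=0 $r1=8 $r2=2 $r3=14 $r4=10
PC=7  ori   $r2, $r0, 4      | $r0=0 $r1=8 $r2=4 $r3=14 $r4=10
PC=8  bne  $r3, $r1, L10     | $r0=0 $r1=8 $r2=4 $r3=14 $r4=10  [TAKEN]
PC=9  xor  $r1, $r2, $r3     | $r0=0 $r1=10 $r2=4 $r3=14 $r4=10
PC=10 and  $r3, $r4, $r2     | $r0=0 $r1=10 $r2=4 $r3=0 $r4=10
PC=11 or   $r1, $r1, $r1     | $r0=0 $r1=10 $r2=4 $r3=0 $r4=10
PC=12 add  $r1, $r1, $r3     | $r0=0 $r1=10 $r2=4 $r3=0 $r4=10
PC=13 slti  $r3, $r0, 5      | $r0=0 $r1=10 $r2=4 $r3=1 $r4=10

10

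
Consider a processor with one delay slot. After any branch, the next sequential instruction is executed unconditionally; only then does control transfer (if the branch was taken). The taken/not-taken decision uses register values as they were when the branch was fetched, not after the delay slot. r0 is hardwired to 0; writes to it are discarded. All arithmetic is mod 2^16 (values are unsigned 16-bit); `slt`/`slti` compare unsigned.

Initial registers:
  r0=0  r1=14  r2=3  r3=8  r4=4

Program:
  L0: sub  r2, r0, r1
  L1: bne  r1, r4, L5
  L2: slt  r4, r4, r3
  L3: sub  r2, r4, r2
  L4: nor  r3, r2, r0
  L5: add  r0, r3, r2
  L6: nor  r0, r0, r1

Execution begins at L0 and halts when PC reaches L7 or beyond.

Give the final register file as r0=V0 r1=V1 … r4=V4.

#0 sub  r2, r0, r1 ; 0/14/65522/8/4
#1 bne  r1, r4, L5 ; 0/14/65522/8/4 ; →target
#2 slt  r4, r4, r3 ; 0/14/65522/8/1
#5 add  r0, r3, r2 ; 0/14/65522/8/1
#6 nor  r0, r0, r1 ; 0/14/65522/8/1

r0=0 r1=14 r2=65522 r3=8 r4=1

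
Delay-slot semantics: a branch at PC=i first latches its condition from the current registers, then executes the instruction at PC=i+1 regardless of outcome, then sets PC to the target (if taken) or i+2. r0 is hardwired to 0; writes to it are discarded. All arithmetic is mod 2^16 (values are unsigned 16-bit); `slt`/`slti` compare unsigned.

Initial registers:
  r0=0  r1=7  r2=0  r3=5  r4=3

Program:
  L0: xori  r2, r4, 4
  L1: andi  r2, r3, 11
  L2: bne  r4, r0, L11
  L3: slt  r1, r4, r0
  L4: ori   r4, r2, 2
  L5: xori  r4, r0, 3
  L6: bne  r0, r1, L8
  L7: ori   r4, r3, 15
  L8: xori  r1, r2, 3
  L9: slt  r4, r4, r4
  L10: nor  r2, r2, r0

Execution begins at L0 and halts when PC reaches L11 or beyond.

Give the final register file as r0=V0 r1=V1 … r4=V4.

r0=0 r1=0 r2=1 r3=5 r4=3

PC=0  xori  r2, r4, 4        | r0=0 r1=7 r2=7 r3=5 r4=3
PC=1  andi  r2, r3, 11       | r0=0 r1=7 r2=1 r3=5 r4=3
PC=2  bne  r4, r0, L11       | r0=0 r1=7 r2=1 r3=5 r4=3  [TAKEN]
PC=3  slt  r1, r4, r0        | r0=0 r1=0 r2=1 r3=5 r4=3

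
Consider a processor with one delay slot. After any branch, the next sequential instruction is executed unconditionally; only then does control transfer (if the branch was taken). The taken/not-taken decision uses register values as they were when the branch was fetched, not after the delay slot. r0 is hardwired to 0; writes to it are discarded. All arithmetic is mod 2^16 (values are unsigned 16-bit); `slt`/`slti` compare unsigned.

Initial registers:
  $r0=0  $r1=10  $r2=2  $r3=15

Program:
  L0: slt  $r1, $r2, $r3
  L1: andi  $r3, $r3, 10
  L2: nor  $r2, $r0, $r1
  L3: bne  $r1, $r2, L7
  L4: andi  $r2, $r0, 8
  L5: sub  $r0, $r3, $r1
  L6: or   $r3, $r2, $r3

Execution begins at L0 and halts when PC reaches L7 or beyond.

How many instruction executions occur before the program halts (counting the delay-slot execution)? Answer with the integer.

5

[0] slt  $r1, $r2, $r3  →  {$r0:0, $r1:1, $r2:2, $r3:15}
[1] andi  $r3, $r3, 10  →  {$r0:0, $r1:1, $r2:2, $r3:10}
[2] nor  $r2, $r0, $r1  →  {$r0:0, $r1:1, $r2:65534, $r3:10}
[3] bne  $r1, $r2, L7  →  {$r0:0, $r1:1, $r2:65534, $r3:10}  ⟨branch taken⟩
[4] andi  $r2, $r0, 8  →  {$r0:0, $r1:1, $r2:0, $r3:10}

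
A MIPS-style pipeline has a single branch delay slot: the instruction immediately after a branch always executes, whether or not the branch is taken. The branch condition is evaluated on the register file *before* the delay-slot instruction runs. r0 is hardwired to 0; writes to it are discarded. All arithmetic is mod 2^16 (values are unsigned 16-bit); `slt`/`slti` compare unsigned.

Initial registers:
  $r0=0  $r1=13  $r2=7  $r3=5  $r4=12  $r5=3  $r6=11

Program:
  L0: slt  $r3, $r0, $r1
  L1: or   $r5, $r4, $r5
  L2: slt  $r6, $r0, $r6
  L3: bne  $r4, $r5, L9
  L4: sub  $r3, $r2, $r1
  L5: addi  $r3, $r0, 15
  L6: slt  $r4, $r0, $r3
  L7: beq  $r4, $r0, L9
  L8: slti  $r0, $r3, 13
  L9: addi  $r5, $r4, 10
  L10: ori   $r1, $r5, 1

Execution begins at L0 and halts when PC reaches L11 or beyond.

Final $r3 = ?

65530

  step pc=0: slt  $r3, $r0, $r1  regs=(0,13,7,1,12,3,11)
  step pc=1: or   $r5, $r4, $r5  regs=(0,13,7,1,12,15,11)
  step pc=2: slt  $r6, $r0, $r6  regs=(0,13,7,1,12,15,1)
  step pc=3: bne  $r4, $r5, L9  cond=T  regs=(0,13,7,1,12,15,1)
  step pc=4: sub  $r3, $r2, $r1  regs=(0,13,7,65530,12,15,1)
  step pc=9: addi  $r5, $r4, 10  regs=(0,13,7,65530,12,22,1)
  step pc=10: ori   $r1, $r5, 1  regs=(0,23,7,65530,12,22,1)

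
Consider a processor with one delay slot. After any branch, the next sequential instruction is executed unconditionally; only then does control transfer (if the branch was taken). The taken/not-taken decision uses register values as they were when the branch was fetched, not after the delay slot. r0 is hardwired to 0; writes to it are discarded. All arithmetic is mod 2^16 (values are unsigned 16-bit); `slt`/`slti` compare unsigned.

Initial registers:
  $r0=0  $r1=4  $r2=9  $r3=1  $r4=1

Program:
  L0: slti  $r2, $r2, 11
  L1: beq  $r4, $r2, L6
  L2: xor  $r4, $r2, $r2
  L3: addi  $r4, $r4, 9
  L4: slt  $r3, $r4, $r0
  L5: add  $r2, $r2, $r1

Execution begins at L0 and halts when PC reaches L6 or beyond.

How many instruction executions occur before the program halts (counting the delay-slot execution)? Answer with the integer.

3

PC=0  slti  $r2, $r2, 11     | $r0=0 $r1=4 $r2=1 $r3=1 $r4=1
PC=1  beq  $r4, $r2, L6      | $r0=0 $r1=4 $r2=1 $r3=1 $r4=1  [TAKEN]
PC=2  xor  $r4, $r2, $r2     | $r0=0 $r1=4 $r2=1 $r3=1 $r4=0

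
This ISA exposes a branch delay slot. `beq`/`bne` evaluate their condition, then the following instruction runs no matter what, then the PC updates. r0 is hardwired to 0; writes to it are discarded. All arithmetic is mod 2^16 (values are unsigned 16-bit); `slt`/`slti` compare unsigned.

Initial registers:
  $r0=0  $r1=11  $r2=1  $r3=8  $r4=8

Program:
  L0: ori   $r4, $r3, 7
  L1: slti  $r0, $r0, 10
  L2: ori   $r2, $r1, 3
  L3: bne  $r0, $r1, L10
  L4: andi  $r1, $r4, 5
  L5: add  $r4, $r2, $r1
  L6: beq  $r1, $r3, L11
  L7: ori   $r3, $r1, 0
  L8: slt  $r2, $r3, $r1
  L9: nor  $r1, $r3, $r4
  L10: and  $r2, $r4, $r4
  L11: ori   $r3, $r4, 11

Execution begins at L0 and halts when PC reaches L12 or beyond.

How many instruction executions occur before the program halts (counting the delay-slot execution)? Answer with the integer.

7

[0] ori   $r4, $r3, 7  →  {$r0:0, $r1:11, $r2:1, $r3:8, $r4:15}
[1] slti  $r0, $r0, 10  →  {$r0:0, $r1:11, $r2:1, $r3:8, $r4:15}
[2] ori   $r2, $r1, 3  →  {$r0:0, $r1:11, $r2:11, $r3:8, $r4:15}
[3] bne  $r0, $r1, L10  →  {$r0:0, $r1:11, $r2:11, $r3:8, $r4:15}  ⟨branch taken⟩
[4] andi  $r1, $r4, 5  →  {$r0:0, $r1:5, $r2:11, $r3:8, $r4:15}
[10] and  $r2, $r4, $r4  →  {$r0:0, $r1:5, $r2:15, $r3:8, $r4:15}
[11] ori   $r3, $r4, 11  →  {$r0:0, $r1:5, $r2:15, $r3:15, $r4:15}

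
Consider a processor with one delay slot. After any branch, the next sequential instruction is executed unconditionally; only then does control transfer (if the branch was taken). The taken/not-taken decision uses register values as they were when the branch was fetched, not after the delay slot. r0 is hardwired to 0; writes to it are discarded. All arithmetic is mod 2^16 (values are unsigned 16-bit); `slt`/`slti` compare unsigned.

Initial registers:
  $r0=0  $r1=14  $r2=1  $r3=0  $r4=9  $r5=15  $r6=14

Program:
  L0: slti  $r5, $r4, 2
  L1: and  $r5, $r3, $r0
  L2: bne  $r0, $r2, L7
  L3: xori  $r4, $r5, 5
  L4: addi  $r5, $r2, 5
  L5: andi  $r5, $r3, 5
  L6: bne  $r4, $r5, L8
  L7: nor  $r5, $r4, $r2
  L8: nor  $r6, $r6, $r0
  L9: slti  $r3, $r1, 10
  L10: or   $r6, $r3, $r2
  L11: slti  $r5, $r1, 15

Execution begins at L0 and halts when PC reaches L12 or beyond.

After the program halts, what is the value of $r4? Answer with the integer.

5

[0] slti  $r5, $r4, 2  →  {$r0:0, $r1:14, $r2:1, $r3:0, $r4:9, $r5:0, $r6:14}
[1] and  $r5, $r3, $r0  →  {$r0:0, $r1:14, $r2:1, $r3:0, $r4:9, $r5:0, $r6:14}
[2] bne  $r0, $r2, L7  →  {$r0:0, $r1:14, $r2:1, $r3:0, $r4:9, $r5:0, $r6:14}  ⟨branch taken⟩
[3] xori  $r4, $r5, 5  →  {$r0:0, $r1:14, $r2:1, $r3:0, $r4:5, $r5:0, $r6:14}
[7] nor  $r5, $r4, $r2  →  {$r0:0, $r1:14, $r2:1, $r3:0, $r4:5, $r5:65530, $r6:14}
[8] nor  $r6, $r6, $r0  →  {$r0:0, $r1:14, $r2:1, $r3:0, $r4:5, $r5:65530, $r6:65521}
[9] slti  $r3, $r1, 10  →  {$r0:0, $r1:14, $r2:1, $r3:0, $r4:5, $r5:65530, $r6:65521}
[10] or   $r6, $r3, $r2  →  {$r0:0, $r1:14, $r2:1, $r3:0, $r4:5, $r5:65530, $r6:1}
[11] slti  $r5, $r1, 15  →  {$r0:0, $r1:14, $r2:1, $r3:0, $r4:5, $r5:1, $r6:1}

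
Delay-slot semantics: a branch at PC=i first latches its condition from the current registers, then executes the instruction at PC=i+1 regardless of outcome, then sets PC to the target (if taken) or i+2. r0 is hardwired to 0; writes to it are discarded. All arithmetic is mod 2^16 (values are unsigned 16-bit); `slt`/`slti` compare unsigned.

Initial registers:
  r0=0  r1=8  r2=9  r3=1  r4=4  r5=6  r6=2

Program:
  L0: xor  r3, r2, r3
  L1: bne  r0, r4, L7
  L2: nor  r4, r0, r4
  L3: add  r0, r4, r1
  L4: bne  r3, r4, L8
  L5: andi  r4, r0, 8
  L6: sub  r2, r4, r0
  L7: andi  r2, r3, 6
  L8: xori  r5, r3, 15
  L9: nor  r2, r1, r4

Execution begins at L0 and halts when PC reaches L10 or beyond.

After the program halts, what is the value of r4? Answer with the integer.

65531

#0 xor  r3, r2, r3 ; 0/8/9/8/4/6/2
#1 bne  r0, r4, L7 ; 0/8/9/8/4/6/2 ; →target
#2 nor  r4, r0, r4 ; 0/8/9/8/65531/6/2
#7 andi  r2, r3, 6 ; 0/8/0/8/65531/6/2
#8 xori  r5, r3, 15 ; 0/8/0/8/65531/7/2
#9 nor  r2, r1, r4 ; 0/8/4/8/65531/7/2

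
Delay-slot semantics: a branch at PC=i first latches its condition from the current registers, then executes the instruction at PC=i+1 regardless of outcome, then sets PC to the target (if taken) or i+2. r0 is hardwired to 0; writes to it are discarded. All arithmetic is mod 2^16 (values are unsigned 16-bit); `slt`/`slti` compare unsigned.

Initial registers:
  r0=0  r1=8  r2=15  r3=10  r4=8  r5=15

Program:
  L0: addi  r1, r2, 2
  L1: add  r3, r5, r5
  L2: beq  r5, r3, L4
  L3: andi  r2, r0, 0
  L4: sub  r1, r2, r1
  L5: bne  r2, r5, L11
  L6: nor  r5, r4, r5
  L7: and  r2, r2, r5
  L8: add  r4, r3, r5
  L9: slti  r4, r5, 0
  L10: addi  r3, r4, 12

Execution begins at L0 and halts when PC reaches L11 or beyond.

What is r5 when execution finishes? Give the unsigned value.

65520

  step pc=0: addi  r1, r2, 2  regs=(0,17,15,10,8,15)
  step pc=1: add  r3, r5, r5  regs=(0,17,15,30,8,15)
  step pc=2: beq  r5, r3, L4  cond=F  regs=(0,17,15,30,8,15)
  step pc=3: andi  r2, r0, 0  regs=(0,17,0,30,8,15)
  step pc=4: sub  r1, r2, r1  regs=(0,65519,0,30,8,15)
  step pc=5: bne  r2, r5, L11  cond=T  regs=(0,65519,0,30,8,15)
  step pc=6: nor  r5, r4, r5  regs=(0,65519,0,30,8,65520)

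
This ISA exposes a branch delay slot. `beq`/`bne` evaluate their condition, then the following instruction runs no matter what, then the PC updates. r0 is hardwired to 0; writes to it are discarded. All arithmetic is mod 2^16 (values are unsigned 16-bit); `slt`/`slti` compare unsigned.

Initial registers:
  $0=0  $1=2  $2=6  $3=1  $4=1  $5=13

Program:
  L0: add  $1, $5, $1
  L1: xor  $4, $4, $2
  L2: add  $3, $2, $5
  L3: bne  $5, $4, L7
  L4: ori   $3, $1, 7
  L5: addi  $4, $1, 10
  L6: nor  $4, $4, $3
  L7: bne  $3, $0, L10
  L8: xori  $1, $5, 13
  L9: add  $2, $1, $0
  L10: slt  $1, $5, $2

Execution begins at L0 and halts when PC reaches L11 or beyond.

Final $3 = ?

15

PC=0  add  $1, $5, $1        | $0=0 $1=15 $2=6 $3=1 $4=1 $5=13
PC=1  xor  $4, $4, $2        | $0=0 $1=15 $2=6 $3=1 $4=7 $5=13
PC=2  add  $3, $2, $5        | $0=0 $1=15 $2=6 $3=19 $4=7 $5=13
PC=3  bne  $5, $4, L7        | $0=0 $1=15 $2=6 $3=19 $4=7 $5=13  [TAKEN]
PC=4  ori   $3, $1, 7        | $0=0 $1=15 $2=6 $3=15 $4=7 $5=13
PC=7  bne  $3, $0, L10       | $0=0 $1=15 $2=6 $3=15 $4=7 $5=13  [TAKEN]
PC=8  xori  $1, $5, 13       | $0=0 $1=0 $2=6 $3=15 $4=7 $5=13
PC=10 slt  $1, $5, $2        | $0=0 $1=0 $2=6 $3=15 $4=7 $5=13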